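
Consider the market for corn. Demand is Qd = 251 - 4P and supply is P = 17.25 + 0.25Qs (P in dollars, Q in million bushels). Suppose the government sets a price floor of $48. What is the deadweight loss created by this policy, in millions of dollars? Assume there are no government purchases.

256

Rearranging supply gives Qs = 4P - 69. In a free market, 251 - 4P = 4P - 69 gives the equilibrium P* = 40, Q* = 91.
Since 48 > 40, the floor is binding.
At P = 48: Qd = 251 - 4·48 = 59 and Qs = 4·48 - 69 = 123.
Quantity traded falls to 59. At Q = 59 the demand price is (251 - 59)/4 = 48 and the supply price is (69 + 59)/4 = 32.
Deadweight loss = ½ · (48 - 32) · (91 - 59) = ½ · 16 · 32 = 256.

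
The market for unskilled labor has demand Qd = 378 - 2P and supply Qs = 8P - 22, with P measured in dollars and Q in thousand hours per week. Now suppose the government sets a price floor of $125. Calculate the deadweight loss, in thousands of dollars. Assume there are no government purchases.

9031.25

Equilibrium: 378 - 2P = 8P - 22, so 400 = 10P and P* = 40, Q* = 298.
Since 125 > 40, the floor is binding.
At P = 125: Qd = 378 - 2·125 = 128 and Qs = 8·125 - 22 = 978.
Quantity traded falls to 128. At Q = 128 the demand price is (378 - 128)/2 = 125 and the supply price is (22 + 128)/8 = 18.75.
Deadweight loss = ½ · (125 - 18.75) · (298 - 128) = ½ · 106.25 · 170 = 9031.25.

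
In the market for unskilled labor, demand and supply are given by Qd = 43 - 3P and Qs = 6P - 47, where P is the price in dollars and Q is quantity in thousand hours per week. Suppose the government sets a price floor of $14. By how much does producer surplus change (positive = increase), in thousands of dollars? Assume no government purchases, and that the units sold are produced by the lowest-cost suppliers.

-8

Setting quantity demanded equal to quantity supplied, 43 - 3P = 6P - 47, gives P* = 10 and Q* = 13.
Since 14 > 10, the floor is binding.
At P = 14: Qd = 43 - 3·14 = 1 and Qs = 6·14 - 47 = 37.
Producer surplus without the control is ½ · (10 - 47/6) · 13 = 169/12.
With the floor, 1 units are sold at 14. The supply price at Q = 1 is 8, so PS = ½ · [(14 - 47/6) + (14 - 8)] · 1 = 73/12.
Change in producer surplus = 73/12 - 169/12 = -8.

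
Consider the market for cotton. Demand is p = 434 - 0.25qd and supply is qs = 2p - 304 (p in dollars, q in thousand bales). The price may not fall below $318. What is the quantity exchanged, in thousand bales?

376

Rearranging demand gives qd = 1736 - 4p. In a free market, 1736 - 4p = 2p - 304 gives the equilibrium p* = 340, q* = 376.
Since 318 is below p* = 340, the floor does not bind and the free-market outcome prevails.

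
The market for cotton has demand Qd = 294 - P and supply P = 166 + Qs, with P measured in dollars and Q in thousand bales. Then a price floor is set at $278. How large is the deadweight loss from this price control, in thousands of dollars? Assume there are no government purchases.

Rearranging supply gives Qs = P - 166. Setting quantity demanded equal to quantity supplied, 294 - P = P - 166, gives P* = 230 and Q* = 64.
Since 278 > 230, the floor is binding.
At P = 278: Qd = 294 - 278 = 16 and Qs = 278 - 166 = 112.
Quantity traded falls to 16. At Q = 16 the demand price is 294 - 16 = 278 and the supply price is 166 + 16 = 182.
Deadweight loss = ½ · (278 - 182) · (64 - 16) = ½ · 96 · 48 = 2304.

2304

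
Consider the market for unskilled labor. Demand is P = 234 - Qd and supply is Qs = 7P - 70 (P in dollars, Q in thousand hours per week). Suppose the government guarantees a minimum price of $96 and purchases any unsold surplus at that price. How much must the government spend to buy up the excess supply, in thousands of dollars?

44544

Rearranging demand gives Qd = 234 - P. Without the control the market clears where 234 - P = 7P - 70, i.e. P* = 38 and Q* = 196.
Because the floor (96) lies above the market-clearing price, it is binding.
At P = 96: Qd = 234 - 96 = 138 and Qs = 7·96 - 70 = 602.
Surplus = Qs - Qd = 464.
Government expenditure = surplus × support price = 464 × 96 = 44544.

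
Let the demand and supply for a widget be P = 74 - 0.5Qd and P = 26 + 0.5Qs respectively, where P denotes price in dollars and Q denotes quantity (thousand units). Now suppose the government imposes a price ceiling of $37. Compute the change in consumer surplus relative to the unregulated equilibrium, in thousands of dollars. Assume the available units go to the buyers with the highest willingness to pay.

117

Rearranging demand gives Qd = 148 - 2P; rearranging supply gives Qs = 2P - 52. Setting quantity demanded equal to quantity supplied, 148 - 2P = 2P - 52, gives P* = 50 and Q* = 48.
Because the ceiling (37) lies below the market-clearing price, it is binding.
At P = 37: Qd = 148 - 2·37 = 74 and Qs = 2·37 - 52 = 22.
Consumer surplus without the control is ½ · (74 - 50) · 48 = 576.
With the ceiling, 22 units are sold at 37 (assume they go to the highest-value buyers). The demand price at Q = 22 is 63, so CS = ½ · [(74 - 37) + (63 - 37)] · 22 = 693.
Change in consumer surplus = 693 - 576 = 117.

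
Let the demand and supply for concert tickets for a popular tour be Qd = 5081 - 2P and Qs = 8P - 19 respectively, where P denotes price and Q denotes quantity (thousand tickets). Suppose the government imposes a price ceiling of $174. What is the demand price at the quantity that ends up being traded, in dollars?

1854

Equilibrium: 5081 - 2P = 8P - 19, so 5100 = 10P and P* = 510, Q* = 4061.
Since 174 < 510, the ceiling is binding.
At P = 174: Qd = 5081 - 2·174 = 4733 and Qs = 8·174 - 19 = 1373.
Only 1373 units reach the market. On the demand curve, the marginal buyer's willingness to pay at Q = 1373 is (5081 - 1373)/2 = 1854.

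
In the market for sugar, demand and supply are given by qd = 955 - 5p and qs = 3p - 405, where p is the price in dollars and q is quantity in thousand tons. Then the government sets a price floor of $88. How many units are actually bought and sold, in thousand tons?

In a free market, 955 - 5p = 3p - 405 gives the equilibrium p* = 170, q* = 105.
Since 88 is below p* = 170, the floor does not bind and the free-market outcome prevails.

105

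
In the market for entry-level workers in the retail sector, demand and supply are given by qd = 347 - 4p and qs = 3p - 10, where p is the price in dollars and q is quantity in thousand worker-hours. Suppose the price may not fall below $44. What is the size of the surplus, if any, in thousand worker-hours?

Setting quantity demanded equal to quantity supplied, 347 - 4p = 3p - 10, gives p* = 51 and q* = 143.
The floor of 44 is below the equilibrium price 51, so it is not binding; the market clears at p* = 51, q* = 143.
Since the control does not bind, there is no surplus.

0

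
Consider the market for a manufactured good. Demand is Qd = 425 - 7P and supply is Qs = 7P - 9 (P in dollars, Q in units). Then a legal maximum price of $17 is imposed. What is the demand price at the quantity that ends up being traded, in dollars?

In a free market, 425 - 7P = 7P - 9 gives the equilibrium P* = 31, Q* = 208.
Because the ceiling (17) lies below the market-clearing price, it is binding.
At P = 17: Qd = 425 - 7·17 = 306 and Qs = 7·17 - 9 = 110.
Only 110 units reach the market. On the demand curve, the marginal buyer's willingness to pay at Q = 110 is (425 - 110)/7 = 45.

45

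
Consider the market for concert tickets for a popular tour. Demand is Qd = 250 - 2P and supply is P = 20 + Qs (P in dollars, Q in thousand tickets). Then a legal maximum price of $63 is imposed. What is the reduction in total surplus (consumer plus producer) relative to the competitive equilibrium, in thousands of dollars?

546.75

Rearranging supply gives Qs = P - 20. Equilibrium: 250 - 2P = P - 20, so 270 = 3P and P* = 90, Q* = 70.
Because the ceiling (63) lies below the market-clearing price, it is binding.
At P = 63: Qd = 250 - 2·63 = 124 and Qs = 63 - 20 = 43.
Quantity traded falls to 43. At Q = 43 the demand price is (250 - 43)/2 = 103.5 and the supply price is 20 + 43 = 63.
Deadweight loss = ½ · (103.5 - 63) · (70 - 43) = ½ · 40.5 · 27 = 546.75.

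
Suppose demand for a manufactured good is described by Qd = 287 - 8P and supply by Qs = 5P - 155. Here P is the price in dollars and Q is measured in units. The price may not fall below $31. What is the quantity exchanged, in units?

15

Without the control the market clears where 287 - 8P = 5P - 155, i.e. P* = 34 and Q* = 15.
The floor of 31 is below the equilibrium price 34, so it is not binding; the market clears at P* = 34, Q* = 15.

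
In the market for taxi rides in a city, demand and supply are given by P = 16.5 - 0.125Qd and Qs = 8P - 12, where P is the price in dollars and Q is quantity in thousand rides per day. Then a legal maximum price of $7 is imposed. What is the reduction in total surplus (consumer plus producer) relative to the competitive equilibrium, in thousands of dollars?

Rearranging demand gives Qd = 132 - 8P. Setting quantity demanded equal to quantity supplied, 132 - 8P = 8P - 12, gives P* = 9 and Q* = 60.
Since 7 < 9, the ceiling is binding.
At P = 7: Qd = 132 - 8·7 = 76 and Qs = 8·7 - 12 = 44.
Quantity traded falls to 44. At Q = 44 the demand price is (132 - 44)/8 = 11 and the supply price is (12 + 44)/8 = 7.
Deadweight loss = ½ · (11 - 7) · (60 - 44) = ½ · 4 · 16 = 32.

32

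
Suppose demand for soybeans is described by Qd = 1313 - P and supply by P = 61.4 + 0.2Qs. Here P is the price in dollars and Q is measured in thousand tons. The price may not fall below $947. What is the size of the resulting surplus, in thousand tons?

4062

Rearranging supply gives Qs = 5P - 307. Equilibrium: 1313 - P = 5P - 307, so 1620 = 6P and P* = 270, Q* = 1043.
The floor of 947 is above the equilibrium price 270, so it binds.
At P = 947: Qd = 1313 - 947 = 366 and Qs = 5·947 - 307 = 4428.
Surplus = Qs - Qd = 4428 - 366 = 4062.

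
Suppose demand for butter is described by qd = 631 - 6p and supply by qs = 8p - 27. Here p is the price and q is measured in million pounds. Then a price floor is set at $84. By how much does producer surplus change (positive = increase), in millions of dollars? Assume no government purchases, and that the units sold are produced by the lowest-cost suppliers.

1618.75

Without the control the market clears where 631 - 6p = 8p - 27, i.e. p* = 47 and q* = 349.
The floor of 84 is above the equilibrium price 47, so it binds.
At p = 84: qd = 631 - 6·84 = 127 and qs = 8·84 - 27 = 645.
Producer surplus without the control is ½ · (47 - 3.375) · 349 = 7612.5625.
With the floor, 127 units are sold at 84. The supply price at q = 127 is 19.25, so PS = ½ · [(84 - 3.375) + (84 - 19.25)] · 127 = 9231.3125.
Change in producer surplus = 9231.3125 - 7612.5625 = 1618.75.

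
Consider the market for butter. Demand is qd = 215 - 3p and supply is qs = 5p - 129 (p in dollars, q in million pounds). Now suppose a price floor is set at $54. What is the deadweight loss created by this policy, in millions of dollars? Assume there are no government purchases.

290.4

Without the control the market clears where 215 - 3p = 5p - 129, i.e. p* = 43 and q* = 86.
Because the floor (54) lies above the market-clearing price, it is binding.
At p = 54: qd = 215 - 3·54 = 53 and qs = 5·54 - 129 = 141.
Quantity traded falls to 53. At q = 53 the demand price is (215 - 53)/3 = 54 and the supply price is (129 + 53)/5 = 36.4.
Deadweight loss = ½ · (54 - 36.4) · (86 - 53) = ½ · 17.6 · 33 = 290.4.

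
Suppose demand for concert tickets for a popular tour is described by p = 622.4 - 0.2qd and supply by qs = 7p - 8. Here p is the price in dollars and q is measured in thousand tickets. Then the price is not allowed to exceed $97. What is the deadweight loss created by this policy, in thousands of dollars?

Rearranging demand gives qd = 3112 - 5p. In a free market, 3112 - 5p = 7p - 8 gives the equilibrium p* = 260, q* = 1812.
Since 97 < 260, the ceiling is binding.
At p = 97: qd = 3112 - 5·97 = 2627 and qs = 7·97 - 8 = 671.
Quantity traded falls to 671. At q = 671 the demand price is (3112 - 671)/5 = 488.2 and the supply price is (8 + 671)/7 = 97.
Deadweight loss = ½ · (488.2 - 97) · (1812 - 671) = ½ · 391.2 · 1141 = 223179.6.

223179.6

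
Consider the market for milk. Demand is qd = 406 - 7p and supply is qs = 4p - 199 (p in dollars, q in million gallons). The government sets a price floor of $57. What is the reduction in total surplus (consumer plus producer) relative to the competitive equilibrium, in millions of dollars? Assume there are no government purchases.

Equilibrium: 406 - 7p = 4p - 199, so 605 = 11p and p* = 55, q* = 21.
The floor of 57 is above the equilibrium price 55, so it binds.
At p = 57: qd = 406 - 7·57 = 7 and qs = 4·57 - 199 = 29.
Quantity traded falls to 7. At q = 7 the demand price is (406 - 7)/7 = 57 and the supply price is (199 + 7)/4 = 51.5.
Deadweight loss = ½ · (57 - 51.5) · (21 - 7) = ½ · 5.5 · 14 = 38.5.

38.5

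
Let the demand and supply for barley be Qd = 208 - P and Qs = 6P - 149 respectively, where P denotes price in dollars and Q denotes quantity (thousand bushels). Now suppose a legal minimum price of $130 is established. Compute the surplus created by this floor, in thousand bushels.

553

Equilibrium: 208 - P = 6P - 149, so 357 = 7P and P* = 51, Q* = 157.
The floor of 130 is above the equilibrium price 51, so it binds.
At P = 130: Qd = 208 - 130 = 78 and Qs = 6·130 - 149 = 631.
Surplus = Qs - Qd = 631 - 78 = 553.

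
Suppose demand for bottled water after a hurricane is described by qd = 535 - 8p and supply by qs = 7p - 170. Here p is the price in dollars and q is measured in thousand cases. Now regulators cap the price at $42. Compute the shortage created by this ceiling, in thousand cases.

Setting quantity demanded equal to quantity supplied, 535 - 8p = 7p - 170, gives p* = 47 and q* = 159.
Because the ceiling (42) lies below the market-clearing price, it is binding.
At p = 42: qd = 535 - 8·42 = 199 and qs = 7·42 - 170 = 124.
Shortage = qd - qs = 199 - 124 = 75.

75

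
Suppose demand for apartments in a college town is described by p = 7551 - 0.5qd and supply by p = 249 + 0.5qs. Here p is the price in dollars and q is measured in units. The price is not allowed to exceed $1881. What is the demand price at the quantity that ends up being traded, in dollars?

Rearranging demand gives qd = 15102 - 2p; rearranging supply gives qs = 2p - 498. Without the control the market clears where 15102 - 2p = 2p - 498, i.e. p* = 3900 and q* = 7302.
The ceiling of 1881 is below the equilibrium price 3900, so it binds.
At p = 1881: qd = 15102 - 2·1881 = 11340 and qs = 2·1881 - 498 = 3264.
Only 3264 units reach the market. On the demand curve, the marginal buyer's willingness to pay at q = 3264 is (15102 - 3264)/2 = 5919.

5919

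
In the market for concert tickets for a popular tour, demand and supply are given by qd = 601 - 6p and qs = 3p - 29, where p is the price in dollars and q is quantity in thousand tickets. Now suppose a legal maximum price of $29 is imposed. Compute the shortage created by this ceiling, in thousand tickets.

369

Without the control the market clears where 601 - 6p = 3p - 29, i.e. p* = 70 and q* = 181.
Since 29 < 70, the ceiling is binding.
At p = 29: qd = 601 - 6·29 = 427 and qs = 3·29 - 29 = 58.
Shortage = qd - qs = 427 - 58 = 369.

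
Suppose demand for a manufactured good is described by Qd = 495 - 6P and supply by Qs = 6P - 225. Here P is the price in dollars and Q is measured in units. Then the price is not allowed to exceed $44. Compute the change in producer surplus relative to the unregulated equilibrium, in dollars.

Equilibrium: 495 - 6P = 6P - 225, so 720 = 12P and P* = 60, Q* = 135.
Because the ceiling (44) lies below the market-clearing price, it is binding.
At P = 44: Qd = 495 - 6·44 = 231 and Qs = 6·44 - 225 = 39.
Producer surplus without the control is ½ · (60 - 37.5) · 135 = 1518.75.
With the ceiling, producers sell 39 units at 44, so PS = ½ · (44 - 37.5) · 39 = 126.75.
Change in producer surplus = 126.75 - 1518.75 = -1392.

-1392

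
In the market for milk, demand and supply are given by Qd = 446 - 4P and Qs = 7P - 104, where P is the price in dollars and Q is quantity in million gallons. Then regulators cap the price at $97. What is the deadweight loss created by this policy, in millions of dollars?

0

Setting quantity demanded equal to quantity supplied, 446 - 4P = 7P - 104, gives P* = 50 and Q* = 246.
Since 97 is above P* = 50, the ceiling does not bind and the free-market outcome prevails.
Since the control does not bind, no trades are prevented and deadweight loss is zero.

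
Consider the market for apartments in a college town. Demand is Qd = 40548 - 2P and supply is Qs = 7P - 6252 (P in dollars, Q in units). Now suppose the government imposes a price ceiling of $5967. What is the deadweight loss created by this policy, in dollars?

Setting quantity demanded equal to quantity supplied, 40548 - 2P = 7P - 6252, gives P* = 5200 and Q* = 30148.
The ceiling of 5967 is above the equilibrium price 5200, so it is not binding; the market clears at P* = 5200, Q* = 30148.
Since the control does not bind, no trades are prevented and deadweight loss is zero.

0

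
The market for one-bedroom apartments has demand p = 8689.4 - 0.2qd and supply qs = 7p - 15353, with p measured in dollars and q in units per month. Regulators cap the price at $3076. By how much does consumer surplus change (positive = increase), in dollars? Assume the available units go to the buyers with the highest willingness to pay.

-5031686.4

Rearranging demand gives qd = 43447 - 5p. In a free market, 43447 - 5p = 7p - 15353 gives the equilibrium p* = 4900, q* = 18947.
Because the ceiling (3076) lies below the market-clearing price, it is binding.
At p = 3076: qd = 43447 - 5·3076 = 28067 and qs = 7·3076 - 15353 = 6179.
Consumer surplus without the control is ½ · (8689.4 - 4900) · 18947 = 35898880.9.
With the ceiling, 6179 units are sold at 3076 (assume they go to the highest-value buyers). The demand price at q = 6179 is 7453.6, so CS = ½ · [(8689.4 - 3076) + (7453.6 - 3076)] · 6179 = 30867194.5.
Change in consumer surplus = 30867194.5 - 35898880.9 = -5031686.4.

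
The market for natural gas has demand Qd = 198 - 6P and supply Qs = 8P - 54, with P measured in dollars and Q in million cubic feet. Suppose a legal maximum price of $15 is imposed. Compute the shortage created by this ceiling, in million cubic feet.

Equilibrium: 198 - 6P = 8P - 54, so 252 = 14P and P* = 18, Q* = 90.
Since 15 < 18, the ceiling is binding.
At P = 15: Qd = 198 - 6·15 = 108 and Qs = 8·15 - 54 = 66.
Shortage = Qd - Qs = 108 - 66 = 42.

42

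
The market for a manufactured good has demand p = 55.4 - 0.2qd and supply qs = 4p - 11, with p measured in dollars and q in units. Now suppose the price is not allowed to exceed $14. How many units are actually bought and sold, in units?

Rearranging demand gives qd = 277 - 5p. In a free market, 277 - 5p = 4p - 11 gives the equilibrium p* = 32, q* = 117.
The ceiling of 14 is below the equilibrium price 32, so it binds.
At p = 14: qd = 277 - 5·14 = 207 and qs = 4·14 - 11 = 45.
The quantity actually transacted is the short side, supply: 45.

45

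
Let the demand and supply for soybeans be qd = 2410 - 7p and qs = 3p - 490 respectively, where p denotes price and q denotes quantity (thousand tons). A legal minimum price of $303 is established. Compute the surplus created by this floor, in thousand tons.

Setting quantity demanded equal to quantity supplied, 2410 - 7p = 3p - 490, gives p* = 290 and q* = 380.
Since 303 > 290, the floor is binding.
At p = 303: qd = 2410 - 7·303 = 289 and qs = 3·303 - 490 = 419.
Surplus = qs - qd = 419 - 289 = 130.

130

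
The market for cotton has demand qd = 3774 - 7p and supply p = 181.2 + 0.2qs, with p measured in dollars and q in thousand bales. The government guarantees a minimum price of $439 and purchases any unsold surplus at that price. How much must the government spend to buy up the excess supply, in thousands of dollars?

258132

Rearranging supply gives qs = 5p - 906. Equilibrium: 3774 - 7p = 5p - 906, so 4680 = 12p and p* = 390, q* = 1044.
The floor of 439 is above the equilibrium price 390, so it binds.
At p = 439: qd = 3774 - 7·439 = 701 and qs = 5·439 - 906 = 1289.
Surplus = qs - qd = 588.
Government expenditure = surplus × support price = 588 × 439 = 258132.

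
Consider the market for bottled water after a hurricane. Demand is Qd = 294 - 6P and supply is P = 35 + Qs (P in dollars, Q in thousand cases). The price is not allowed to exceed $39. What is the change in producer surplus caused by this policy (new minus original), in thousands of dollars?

Rearranging supply gives Qs = P - 35. Without the control the market clears where 294 - 6P = P - 35, i.e. P* = 47 and Q* = 12.
The ceiling of 39 is below the equilibrium price 47, so it binds.
At P = 39: Qd = 294 - 6·39 = 60 and Qs = 39 - 35 = 4.
Producer surplus without the control is ½ · (47 - 35) · 12 = 72.
With the ceiling, producers sell 4 units at 39, so PS = ½ · (39 - 35) · 4 = 8.
Change in producer surplus = 8 - 72 = -64.

-64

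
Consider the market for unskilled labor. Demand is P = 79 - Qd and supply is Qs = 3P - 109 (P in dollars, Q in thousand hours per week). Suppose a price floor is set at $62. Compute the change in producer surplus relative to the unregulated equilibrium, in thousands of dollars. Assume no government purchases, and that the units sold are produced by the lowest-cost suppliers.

217.5

Rearranging demand gives Qd = 79 - P. Without the control the market clears where 79 - P = 3P - 109, i.e. P* = 47 and Q* = 32.
The floor of 62 is above the equilibrium price 47, so it binds.
At P = 62: Qd = 79 - 62 = 17 and Qs = 3·62 - 109 = 77.
Producer surplus without the control is ½ · (47 - 109/3) · 32 = 512/3.
With the floor, 17 units are sold at 62. The supply price at Q = 17 is 42, so PS = ½ · [(62 - 109/3) + (62 - 42)] · 17 = 2329/6.
Change in producer surplus = 2329/6 - 512/3 = 217.5.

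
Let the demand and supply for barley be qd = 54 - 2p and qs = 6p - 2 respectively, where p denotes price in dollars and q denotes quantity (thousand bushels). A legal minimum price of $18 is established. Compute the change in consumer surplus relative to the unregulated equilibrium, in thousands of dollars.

-319

Equilibrium: 54 - 2p = 6p - 2, so 56 = 8p and p* = 7, q* = 40.
The floor of 18 is above the equilibrium price 7, so it binds.
At p = 18: qd = 54 - 2·18 = 18 and qs = 6·18 - 2 = 106.
Consumer surplus without the control is ½ · (27 - 7) · 40 = 400.
With the floor, consumers buy 18 units at 18, so CS = ½ · (27 - 18) · 18 = 81.
Change in consumer surplus = 81 - 400 = -319.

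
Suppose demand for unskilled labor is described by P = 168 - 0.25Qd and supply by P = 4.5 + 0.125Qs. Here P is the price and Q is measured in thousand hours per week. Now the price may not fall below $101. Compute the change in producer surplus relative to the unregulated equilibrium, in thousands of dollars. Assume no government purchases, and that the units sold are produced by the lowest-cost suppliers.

Rearranging demand gives Qd = 672 - 4P; rearranging supply gives Qs = 8P - 36. In a free market, 672 - 4P = 8P - 36 gives the equilibrium P* = 59, Q* = 436.
The floor of 101 is above the equilibrium price 59, so it binds.
At P = 101: Qd = 672 - 4·101 = 268 and Qs = 8·101 - 36 = 772.
Producer surplus without the control is ½ · (59 - 4.5) · 436 = 11881.
With the floor, 268 units are sold at 101. The supply price at Q = 268 is 38, so PS = ½ · [(101 - 4.5) + (101 - 38)] · 268 = 21373.
Change in producer surplus = 21373 - 11881 = 9492.

9492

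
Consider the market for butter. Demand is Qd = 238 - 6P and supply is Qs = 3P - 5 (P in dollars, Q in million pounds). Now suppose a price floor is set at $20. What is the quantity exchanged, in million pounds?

76

Without the control the market clears where 238 - 6P = 3P - 5, i.e. P* = 27 and Q* = 76.
The floor of 20 is below the equilibrium price 27, so it is not binding; the market clears at P* = 27, Q* = 76.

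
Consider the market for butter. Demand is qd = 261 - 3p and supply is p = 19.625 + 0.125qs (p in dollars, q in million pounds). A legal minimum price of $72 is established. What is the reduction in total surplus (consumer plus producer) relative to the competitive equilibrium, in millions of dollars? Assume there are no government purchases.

2384.25

Rearranging supply gives qs = 8p - 157. Without the control the market clears where 261 - 3p = 8p - 157, i.e. p* = 38 and q* = 147.
Because the floor (72) lies above the market-clearing price, it is binding.
At p = 72: qd = 261 - 3·72 = 45 and qs = 8·72 - 157 = 419.
Quantity traded falls to 45. At q = 45 the demand price is (261 - 45)/3 = 72 and the supply price is (157 + 45)/8 = 25.25.
Deadweight loss = ½ · (72 - 25.25) · (147 - 45) = ½ · 46.75 · 102 = 2384.25.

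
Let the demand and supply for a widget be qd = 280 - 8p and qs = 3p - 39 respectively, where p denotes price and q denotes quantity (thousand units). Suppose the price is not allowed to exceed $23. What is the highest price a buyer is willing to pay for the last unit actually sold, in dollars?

31.25

Setting quantity demanded equal to quantity supplied, 280 - 8p = 3p - 39, gives p* = 29 and q* = 48.
Because the ceiling (23) lies below the market-clearing price, it is binding.
At p = 23: qd = 280 - 8·23 = 96 and qs = 3·23 - 39 = 30.
Only 30 units reach the market. On the demand curve, the marginal buyer's willingness to pay at q = 30 is (280 - 30)/8 = 31.25.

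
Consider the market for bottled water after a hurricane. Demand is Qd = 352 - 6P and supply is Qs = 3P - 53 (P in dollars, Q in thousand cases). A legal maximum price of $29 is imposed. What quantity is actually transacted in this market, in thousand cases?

34

In a free market, 352 - 6P = 3P - 53 gives the equilibrium P* = 45, Q* = 82.
Because the ceiling (29) lies below the market-clearing price, it is binding.
At P = 29: Qd = 352 - 6·29 = 178 and Qs = 3·29 - 53 = 34.
The quantity actually transacted is the short side, supply: 34.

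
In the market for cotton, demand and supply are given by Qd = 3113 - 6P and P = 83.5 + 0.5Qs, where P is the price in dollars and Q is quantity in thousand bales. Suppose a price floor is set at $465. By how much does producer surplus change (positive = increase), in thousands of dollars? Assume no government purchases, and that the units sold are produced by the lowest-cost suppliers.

Rearranging supply gives Qs = 2P - 167. Setting quantity demanded equal to quantity supplied, 3113 - 6P = 2P - 167, gives P* = 410 and Q* = 653.
Since 465 > 410, the floor is binding.
At P = 465: Qd = 3113 - 6·465 = 323 and Qs = 2·465 - 167 = 763.
Producer surplus without the control is ½ · (410 - 83.5) · 653 = 106602.25.
With the floor, 323 units are sold at 465. The supply price at Q = 323 is 245, so PS = ½ · [(465 - 83.5) + (465 - 245)] · 323 = 97142.25.
Change in producer surplus = 97142.25 - 106602.25 = -9460.

-9460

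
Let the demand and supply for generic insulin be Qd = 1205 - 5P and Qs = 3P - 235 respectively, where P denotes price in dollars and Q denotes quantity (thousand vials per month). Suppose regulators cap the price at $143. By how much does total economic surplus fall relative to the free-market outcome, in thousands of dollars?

In a free market, 1205 - 5P = 3P - 235 gives the equilibrium P* = 180, Q* = 305.
The ceiling of 143 is below the equilibrium price 180, so it binds.
At P = 143: Qd = 1205 - 5·143 = 490 and Qs = 3·143 - 235 = 194.
Quantity traded falls to 194. At Q = 194 the demand price is (1205 - 194)/5 = 202.2 and the supply price is (235 + 194)/3 = 143.
Deadweight loss = ½ · (202.2 - 143) · (305 - 194) = ½ · 59.2 · 111 = 3285.6.

3285.6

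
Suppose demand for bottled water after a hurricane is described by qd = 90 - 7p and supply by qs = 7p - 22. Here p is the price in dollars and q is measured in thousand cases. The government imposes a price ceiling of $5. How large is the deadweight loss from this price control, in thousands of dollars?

63

In a free market, 90 - 7p = 7p - 22 gives the equilibrium p* = 8, q* = 34.
Since 5 < 8, the ceiling is binding.
At p = 5: qd = 90 - 7·5 = 55 and qs = 7·5 - 22 = 13.
Quantity traded falls to 13. At q = 13 the demand price is (90 - 13)/7 = 11 and the supply price is (22 + 13)/7 = 5.
Deadweight loss = ½ · (11 - 5) · (34 - 13) = ½ · 6 · 21 = 63.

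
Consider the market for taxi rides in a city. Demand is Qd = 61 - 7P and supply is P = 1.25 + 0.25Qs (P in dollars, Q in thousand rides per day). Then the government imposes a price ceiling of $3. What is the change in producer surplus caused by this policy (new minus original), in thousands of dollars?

Rearranging supply gives Qs = 4P - 5. Without the control the market clears where 61 - 7P = 4P - 5, i.e. P* = 6 and Q* = 19.
The ceiling of 3 is below the equilibrium price 6, so it binds.
At P = 3: Qd = 61 - 7·3 = 40 and Qs = 4·3 - 5 = 7.
Producer surplus without the control is ½ · (6 - 1.25) · 19 = 45.125.
With the ceiling, producers sell 7 units at 3, so PS = ½ · (3 - 1.25) · 7 = 6.125.
Change in producer surplus = 6.125 - 45.125 = -39.

-39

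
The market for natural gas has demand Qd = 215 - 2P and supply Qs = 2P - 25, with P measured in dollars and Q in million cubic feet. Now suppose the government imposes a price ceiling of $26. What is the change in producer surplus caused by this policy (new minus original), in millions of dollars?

-2074

Setting quantity demanded equal to quantity supplied, 215 - 2P = 2P - 25, gives P* = 60 and Q* = 95.
Because the ceiling (26) lies below the market-clearing price, it is binding.
At P = 26: Qd = 215 - 2·26 = 163 and Qs = 2·26 - 25 = 27.
Producer surplus without the control is ½ · (60 - 12.5) · 95 = 2256.25.
With the ceiling, producers sell 27 units at 26, so PS = ½ · (26 - 12.5) · 27 = 182.25.
Change in producer surplus = 182.25 - 2256.25 = -2074.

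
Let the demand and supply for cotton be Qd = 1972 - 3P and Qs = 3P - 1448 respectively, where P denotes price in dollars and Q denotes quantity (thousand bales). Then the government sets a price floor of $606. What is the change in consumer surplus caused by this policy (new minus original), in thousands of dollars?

Without the control the market clears where 1972 - 3P = 3P - 1448, i.e. P* = 570 and Q* = 262.
Since 606 > 570, the floor is binding.
At P = 606: Qd = 1972 - 3·606 = 154 and Qs = 3·606 - 1448 = 370.
Consumer surplus without the control is ½ · (1972/3 - 570) · 262 = 34322/3.
With the floor, consumers buy 154 units at 606, so CS = ½ · (1972/3 - 606) · 154 = 11858/3.
Change in consumer surplus = 11858/3 - 34322/3 = -7488.

-7488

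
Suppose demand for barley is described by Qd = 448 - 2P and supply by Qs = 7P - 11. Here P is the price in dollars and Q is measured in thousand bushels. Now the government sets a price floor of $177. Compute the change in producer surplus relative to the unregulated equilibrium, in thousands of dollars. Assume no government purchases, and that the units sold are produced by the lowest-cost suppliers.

In a free market, 448 - 2P = 7P - 11 gives the equilibrium P* = 51, Q* = 346.
The floor of 177 is above the equilibrium price 51, so it binds.
At P = 177: Qd = 448 - 2·177 = 94 and Qs = 7·177 - 11 = 1228.
Producer surplus without the control is ½ · (51 - 11/7) · 346 = 59858/7.
With the floor, 94 units are sold at 177. The supply price at Q = 94 is 15, so PS = ½ · [(177 - 11/7) + (177 - 15)] · 94 = 111014/7.
Change in producer surplus = 111014/7 - 59858/7 = 7308.

7308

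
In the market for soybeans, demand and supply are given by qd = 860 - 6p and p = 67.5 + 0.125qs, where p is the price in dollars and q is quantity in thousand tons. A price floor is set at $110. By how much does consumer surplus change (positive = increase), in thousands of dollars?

-2300

Rearranging supply gives qs = 8p - 540. Without the control the market clears where 860 - 6p = 8p - 540, i.e. p* = 100 and q* = 260.
The floor of 110 is above the equilibrium price 100, so it binds.
At p = 110: qd = 860 - 6·110 = 200 and qs = 8·110 - 540 = 340.
Consumer surplus without the control is ½ · (430/3 - 100) · 260 = 16900/3.
With the floor, consumers buy 200 units at 110, so CS = ½ · (430/3 - 110) · 200 = 10000/3.
Change in consumer surplus = 10000/3 - 16900/3 = -2300.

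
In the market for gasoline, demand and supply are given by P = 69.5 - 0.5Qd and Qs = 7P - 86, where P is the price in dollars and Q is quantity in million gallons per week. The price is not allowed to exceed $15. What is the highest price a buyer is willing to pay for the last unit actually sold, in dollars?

Rearranging demand gives Qd = 139 - 2P. Equilibrium: 139 - 2P = 7P - 86, so 225 = 9P and P* = 25, Q* = 89.
Because the ceiling (15) lies below the market-clearing price, it is binding.
At P = 15: Qd = 139 - 2·15 = 109 and Qs = 7·15 - 86 = 19.
Only 19 units reach the market. On the demand curve, the marginal buyer's willingness to pay at Q = 19 is (139 - 19)/2 = 60.

60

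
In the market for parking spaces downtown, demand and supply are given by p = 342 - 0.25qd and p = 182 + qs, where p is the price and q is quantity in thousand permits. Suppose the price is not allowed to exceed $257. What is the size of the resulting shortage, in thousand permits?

265

Rearranging demand gives qd = 1368 - 4p; rearranging supply gives qs = p - 182. In a free market, 1368 - 4p = p - 182 gives the equilibrium p* = 310, q* = 128.
Since 257 < 310, the ceiling is binding.
At p = 257: qd = 1368 - 4·257 = 340 and qs = 257 - 182 = 75.
Shortage = qd - qs = 340 - 75 = 265.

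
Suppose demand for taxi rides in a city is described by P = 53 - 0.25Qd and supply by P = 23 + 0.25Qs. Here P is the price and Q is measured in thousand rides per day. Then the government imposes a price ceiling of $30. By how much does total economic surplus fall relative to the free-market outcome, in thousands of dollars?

256

Rearranging demand gives Qd = 212 - 4P; rearranging supply gives Qs = 4P - 92. In a free market, 212 - 4P = 4P - 92 gives the equilibrium P* = 38, Q* = 60.
Since 30 < 38, the ceiling is binding.
At P = 30: Qd = 212 - 4·30 = 92 and Qs = 4·30 - 92 = 28.
Quantity traded falls to 28. At Q = 28 the demand price is (212 - 28)/4 = 46 and the supply price is (92 + 28)/4 = 30.
Deadweight loss = ½ · (46 - 30) · (60 - 28) = ½ · 16 · 32 = 256.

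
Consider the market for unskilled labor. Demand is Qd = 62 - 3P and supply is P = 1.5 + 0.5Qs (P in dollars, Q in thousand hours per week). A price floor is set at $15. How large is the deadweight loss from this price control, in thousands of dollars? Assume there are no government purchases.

15

Rearranging supply gives Qs = 2P - 3. Without the control the market clears where 62 - 3P = 2P - 3, i.e. P* = 13 and Q* = 23.
The floor of 15 is above the equilibrium price 13, so it binds.
At P = 15: Qd = 62 - 3·15 = 17 and Qs = 2·15 - 3 = 27.
Quantity traded falls to 17. At Q = 17 the demand price is (62 - 17)/3 = 15 and the supply price is (3 + 17)/2 = 10.
Deadweight loss = ½ · (15 - 10) · (23 - 17) = ½ · 5 · 6 = 15.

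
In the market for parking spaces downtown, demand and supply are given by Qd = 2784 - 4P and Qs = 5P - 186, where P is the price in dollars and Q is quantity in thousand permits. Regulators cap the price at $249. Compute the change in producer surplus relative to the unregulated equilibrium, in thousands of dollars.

-102181.5

Equilibrium: 2784 - 4P = 5P - 186, so 2970 = 9P and P* = 330, Q* = 1464.
Since 249 < 330, the ceiling is binding.
At P = 249: Qd = 2784 - 4·249 = 1788 and Qs = 5·249 - 186 = 1059.
Producer surplus without the control is ½ · (330 - 37.2) · 1464 = 214329.6.
With the ceiling, producers sell 1059 units at 249, so PS = ½ · (249 - 37.2) · 1059 = 112148.1.
Change in producer surplus = 112148.1 - 214329.6 = -102181.5.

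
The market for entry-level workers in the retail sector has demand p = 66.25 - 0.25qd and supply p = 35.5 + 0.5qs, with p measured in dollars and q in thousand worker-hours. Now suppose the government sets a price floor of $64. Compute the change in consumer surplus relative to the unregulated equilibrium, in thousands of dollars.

-200

Rearranging demand gives qd = 265 - 4p; rearranging supply gives qs = 2p - 71. In a free market, 265 - 4p = 2p - 71 gives the equilibrium p* = 56, q* = 41.
Since 64 > 56, the floor is binding.
At p = 64: qd = 265 - 4·64 = 9 and qs = 2·64 - 71 = 57.
Consumer surplus without the control is ½ · (66.25 - 56) · 41 = 210.125.
With the floor, consumers buy 9 units at 64, so CS = ½ · (66.25 - 64) · 9 = 10.125.
Change in consumer surplus = 10.125 - 210.125 = -200.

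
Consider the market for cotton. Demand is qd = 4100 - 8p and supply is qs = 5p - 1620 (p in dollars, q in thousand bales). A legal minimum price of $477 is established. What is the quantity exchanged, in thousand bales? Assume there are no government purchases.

284

Setting quantity demanded equal to quantity supplied, 4100 - 8p = 5p - 1620, gives p* = 440 and q* = 580.
Since 477 > 440, the floor is binding.
At p = 477: qd = 4100 - 8·477 = 284 and qs = 5·477 - 1620 = 765.
The quantity actually transacted is the short side, demand: 284.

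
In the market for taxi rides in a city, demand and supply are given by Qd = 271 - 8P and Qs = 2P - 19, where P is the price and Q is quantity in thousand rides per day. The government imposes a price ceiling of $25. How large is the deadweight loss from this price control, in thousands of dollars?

Without the control the market clears where 271 - 8P = 2P - 19, i.e. P* = 29 and Q* = 39.
Because the ceiling (25) lies below the market-clearing price, it is binding.
At P = 25: Qd = 271 - 8·25 = 71 and Qs = 2·25 - 19 = 31.
Quantity traded falls to 31. At Q = 31 the demand price is (271 - 31)/8 = 30 and the supply price is (19 + 31)/2 = 25.
Deadweight loss = ½ · (30 - 25) · (39 - 31) = ½ · 5 · 8 = 20.

20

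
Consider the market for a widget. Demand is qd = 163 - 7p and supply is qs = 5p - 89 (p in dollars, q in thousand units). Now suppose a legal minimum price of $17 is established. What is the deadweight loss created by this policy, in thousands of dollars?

0

Equilibrium: 163 - 7p = 5p - 89, so 252 = 12p and p* = 21, q* = 16.
Since 17 is below p* = 21, the floor does not bind and the free-market outcome prevails.
Since the control does not bind, no trades are prevented and deadweight loss is zero.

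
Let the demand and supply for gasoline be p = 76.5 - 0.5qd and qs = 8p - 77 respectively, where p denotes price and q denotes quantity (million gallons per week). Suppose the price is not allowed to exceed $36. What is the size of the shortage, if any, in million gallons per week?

Rearranging demand gives qd = 153 - 2p. Without the control the market clears where 153 - 2p = 8p - 77, i.e. p* = 23 and q* = 107.
Since 36 is above p* = 23, the ceiling does not bind and the free-market outcome prevails.
Since the control does not bind, there is no shortage.

0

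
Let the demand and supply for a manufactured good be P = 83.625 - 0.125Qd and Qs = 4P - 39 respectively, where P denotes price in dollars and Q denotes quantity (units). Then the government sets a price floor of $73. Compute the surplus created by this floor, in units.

Rearranging demand gives Qd = 669 - 8P. Setting quantity demanded equal to quantity supplied, 669 - 8P = 4P - 39, gives P* = 59 and Q* = 197.
The floor of 73 is above the equilibrium price 59, so it binds.
At P = 73: Qd = 669 - 8·73 = 85 and Qs = 4·73 - 39 = 253.
Surplus = Qs - Qd = 253 - 85 = 168.

168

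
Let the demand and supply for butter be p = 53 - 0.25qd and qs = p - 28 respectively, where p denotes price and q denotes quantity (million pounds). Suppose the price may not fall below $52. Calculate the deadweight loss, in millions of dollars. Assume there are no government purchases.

Rearranging demand gives qd = 212 - 4p. Equilibrium: 212 - 4p = p - 28, so 240 = 5p and p* = 48, q* = 20.
Since 52 > 48, the floor is binding.
At p = 52: qd = 212 - 4·52 = 4 and qs = 52 - 28 = 24.
Quantity traded falls to 4. At q = 4 the demand price is (212 - 4)/4 = 52 and the supply price is 28 + 4 = 32.
Deadweight loss = ½ · (52 - 32) · (20 - 4) = ½ · 20 · 16 = 160.

160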